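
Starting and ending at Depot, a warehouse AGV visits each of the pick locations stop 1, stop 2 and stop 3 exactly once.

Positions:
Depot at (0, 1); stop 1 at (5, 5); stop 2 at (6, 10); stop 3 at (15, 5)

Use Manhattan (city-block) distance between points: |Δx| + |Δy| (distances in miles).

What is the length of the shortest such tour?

Depot → stop 1 → stop 2 → stop 3 → Depot: 9+6+14+19 = 48
Depot → stop 1 → stop 3 → stop 2 → Depot: 9+10+14+15 = 48
Depot → stop 2 → stop 1 → stop 3 → Depot: 15+6+10+19 = 50
The minimum is 48.
One optimal route: Depot → stop 1 → stop 2 → stop 3 → Depot (or its reverse).

48 miles — the shortest possible round trip.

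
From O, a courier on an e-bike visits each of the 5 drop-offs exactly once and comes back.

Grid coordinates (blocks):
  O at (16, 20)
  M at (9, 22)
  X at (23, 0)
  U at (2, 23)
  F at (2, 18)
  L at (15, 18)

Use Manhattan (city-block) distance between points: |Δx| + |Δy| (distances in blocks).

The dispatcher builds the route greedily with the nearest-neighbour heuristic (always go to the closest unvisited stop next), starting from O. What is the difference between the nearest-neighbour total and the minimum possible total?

O: L=3, M=9, F=16, U=17, X=27 ⇒ L
L: M=10, F=13, U=18, X=26 ⇒ M
M: U=8, F=11, X=36 ⇒ U
U: F=5, X=44 ⇒ F
F: X=39 ⇒ X
NN route O → L → M → U → F → X → O costs 92.
Optimal: O → M → U → F → L → X → O costs 88 (by enumerating all 60 distinct tours).
Excess = 92 − 88 = 4.

4 blocks longer than the optimal tour.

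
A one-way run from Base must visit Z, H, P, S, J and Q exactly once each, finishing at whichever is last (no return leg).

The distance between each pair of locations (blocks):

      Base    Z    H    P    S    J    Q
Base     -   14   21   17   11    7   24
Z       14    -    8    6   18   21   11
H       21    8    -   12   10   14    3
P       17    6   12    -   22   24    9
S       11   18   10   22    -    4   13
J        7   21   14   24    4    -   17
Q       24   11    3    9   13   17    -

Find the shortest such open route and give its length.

There are 6! = 720 possible orderings.
Base - Z - H - P - S - J - Q: 14+8+12+22+4+17 = 77
Base - Z - H - P - S - Q - J: 14+8+12+22+13+17 = 86
Base - Z - H - P - J - S - Q: 14+8+12+24+4+13 = 75
Base - Z - H - P - J - Q - S: 14+8+12+24+17+13 = 88
Base - Z - H - P - Q - S - J: 14+8+12+9+13+4 = 60
Base - Z - H - P - Q - J - S: 14+8+12+9+17+4 = 64
Base - Z - H - S - P - J - Q: 14+8+10+22+24+17 = 95
Base - Z - H - S - P - Q - J: 14+8+10+22+9+17 = 80
… (712 more)
Base - J - S - H - Q - P - Z: 7+4+10+3+9+6 = 39  ← best
The minimum is 39.
One shortest path: Base → J → S → H → Q → P → Z.

39 blocks — the minimum one-way total.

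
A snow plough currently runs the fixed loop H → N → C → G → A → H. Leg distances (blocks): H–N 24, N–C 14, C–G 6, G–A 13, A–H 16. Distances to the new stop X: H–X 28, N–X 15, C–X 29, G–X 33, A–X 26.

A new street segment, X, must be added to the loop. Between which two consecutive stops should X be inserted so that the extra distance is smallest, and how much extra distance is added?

Insertion cost between consecutive stops i–j is d(i,X) + d(X,j) − d(i,j):
  between H and N: 28 + 15 − 24 = 19
  between N and C: 15 + 29 − 14 = 30
  between C and G: 29 + 33 − 6 = 56
  between G and A: 33 + 26 − 13 = 46
  between A and H: 26 + 28 − 16 = 38
Cheapest insertion is between H and N, adding 19.
New total = 73 + 19 = 92.

Adding 19 blocks by placing X on the H–N leg.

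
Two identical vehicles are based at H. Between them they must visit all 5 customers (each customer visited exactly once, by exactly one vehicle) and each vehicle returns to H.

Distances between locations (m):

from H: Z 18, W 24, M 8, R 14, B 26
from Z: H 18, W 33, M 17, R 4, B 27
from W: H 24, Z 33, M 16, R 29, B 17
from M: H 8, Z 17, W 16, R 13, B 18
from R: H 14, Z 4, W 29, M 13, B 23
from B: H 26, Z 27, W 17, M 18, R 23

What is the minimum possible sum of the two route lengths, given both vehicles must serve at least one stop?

There are 2^4 − 1 = 15 ways to divide the 5 stops into two non-empty groups. For each, the best each vehicle can do is its own shortest tour through its group:
  {Z} + {W, M, R, B}: 36 + 78 = 114
  {W} + {Z, M, R, B}: 48 + 71 = 119
  {Z, W} + {M, R, B}: 75 + 63 = 138
  {M} + {Z, W, R, B}: 16 + 86 = 102
  {Z, M} + {W, R, B}: 43 + 78 = 121
  {W, M} + {Z, R, B}: 48 + 71 = 119
  … (15 splits in total)
Best: vehicle 1 H → M → H = 16; vehicle 2 H → Z → R → B → W → H = 86; combined 102.

102 m — the smallest possible combined total.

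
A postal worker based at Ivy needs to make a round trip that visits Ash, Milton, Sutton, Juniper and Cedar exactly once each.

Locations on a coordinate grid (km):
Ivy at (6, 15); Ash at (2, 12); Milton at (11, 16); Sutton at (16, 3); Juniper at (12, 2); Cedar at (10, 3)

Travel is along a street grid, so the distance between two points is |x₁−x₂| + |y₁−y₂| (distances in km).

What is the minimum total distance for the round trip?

56 km — the shortest possible round trip.

With 5 stops there are 5!/2 = 60 distinct round trips (a route and its reverse cost the same).
Ivy - Ash - Milton - Sutton - Juniper - Cedar - Ivy: 7+13+18+5+3+16 = 62
Ivy - Ash - Milton - Sutton - Cedar - Juniper - Ivy: 7+13+18+6+3+19 = 66
Ivy - Ash - Milton - Juniper - Sutton - Cedar - Ivy: 7+13+15+5+6+16 = 62
Ivy - Ash - Milton - Juniper - Cedar - Sutton - Ivy: 7+13+15+3+6+22 = 66
Ivy - Ash - Milton - Cedar - Sutton - Juniper - Ivy: 7+13+14+6+5+19 = 64
Ivy - Ash - Milton - Cedar - Juniper - Sutton - Ivy: 7+13+14+3+5+22 = 64
Ivy - Ash - Sutton - Milton - Juniper - Cedar - Ivy: 7+23+18+15+3+16 = 82
Ivy - Ash - Sutton - Milton - Cedar - Juniper - Ivy: 7+23+18+14+3+19 = 84
Ivy - Ash - Sutton - Juniper - Milton - Cedar - Ivy: 7+23+5+15+14+16 = 80
Ivy - Ash - Sutton - Juniper - Cedar - Milton - Ivy: 7+23+5+3+14+6 = 58
Ivy - Ash - Sutton - Cedar - Milton - Juniper - Ivy: 7+23+6+14+15+19 = 84
Ivy - Ash - Sutton - Cedar - Juniper - Milton - Ivy: 7+23+6+3+15+6 = 60
Ivy - Ash - Juniper - Milton - Sutton - Cedar - Ivy: 7+20+15+18+6+16 = 82
Ivy - Ash - Juniper - Milton - Cedar - Sutton - Ivy: 7+20+15+14+6+22 = 84
… (46 more)
Ivy - Ash - Cedar - Sutton - Juniper - Milton - Ivy: 7+17+6+5+15+6 = 56  ← best
The minimum is 56.
One optimal route: Ivy → Ash → Cedar → Sutton → Juniper → Milton → Ivy (or its reverse).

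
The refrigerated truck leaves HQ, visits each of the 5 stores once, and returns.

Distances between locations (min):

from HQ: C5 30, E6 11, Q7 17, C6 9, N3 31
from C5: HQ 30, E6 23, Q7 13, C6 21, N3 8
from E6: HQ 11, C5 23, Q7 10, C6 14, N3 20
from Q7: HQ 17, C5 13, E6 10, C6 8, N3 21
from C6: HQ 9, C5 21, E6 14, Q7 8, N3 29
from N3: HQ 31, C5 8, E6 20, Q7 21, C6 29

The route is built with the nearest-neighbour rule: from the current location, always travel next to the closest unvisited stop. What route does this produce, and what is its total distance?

At HQ the remaining stops are C6 9, E6 11, Q7 17, C5 30, N3 31; go to C6.
At C6 the remaining stops are Q7 8, E6 14, C5 21, N3 29; go to Q7.
At Q7 the remaining stops are E6 10, C5 13, N3 21; go to E6.
At E6 the remaining stops are N3 20, C5 23; go to N3.
At N3 the remaining stops are C5 8; go to C5.
Return C5→HQ: 30.
Total = 9 + 8 + 10 + 20 + 8 + 30 = 85.

85 min along HQ → C6 → Q7 → E6 → N3 → C5 → HQ.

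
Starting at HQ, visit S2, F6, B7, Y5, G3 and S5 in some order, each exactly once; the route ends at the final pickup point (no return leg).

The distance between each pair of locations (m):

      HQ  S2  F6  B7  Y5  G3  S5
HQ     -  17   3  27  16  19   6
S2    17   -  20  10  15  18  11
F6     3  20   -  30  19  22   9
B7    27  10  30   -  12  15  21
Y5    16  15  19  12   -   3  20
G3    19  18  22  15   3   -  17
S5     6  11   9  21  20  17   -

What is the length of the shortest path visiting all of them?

There are 6! = 720 possible orderings.
HQ - S2 - F6 - B7 - Y5 - G3 - S5: 17+20+30+12+3+17 = 99
HQ - S2 - F6 - B7 - Y5 - S5 - G3: 17+20+30+12+20+17 = 116
HQ - S2 - F6 - B7 - G3 - Y5 - S5: 17+20+30+15+3+20 = 105
HQ - S2 - F6 - B7 - G3 - S5 - Y5: 17+20+30+15+17+20 = 119
HQ - S2 - F6 - B7 - S5 - Y5 - G3: 17+20+30+21+20+3 = 111
HQ - S2 - F6 - B7 - S5 - G3 - Y5: 17+20+30+21+17+3 = 108
HQ - S2 - F6 - Y5 - B7 - G3 - S5: 17+20+19+12+15+17 = 100
HQ - S2 - F6 - Y5 - B7 - S5 - G3: 17+20+19+12+21+17 = 106
… (712 more)
HQ - F6 - S5 - S2 - B7 - Y5 - G3: 3+9+11+10+12+3 = 48  ← best
The minimum is 48.
One shortest path: HQ → F6 → S5 → S2 → B7 → Y5 → G3.

48 m — the minimum one-way total.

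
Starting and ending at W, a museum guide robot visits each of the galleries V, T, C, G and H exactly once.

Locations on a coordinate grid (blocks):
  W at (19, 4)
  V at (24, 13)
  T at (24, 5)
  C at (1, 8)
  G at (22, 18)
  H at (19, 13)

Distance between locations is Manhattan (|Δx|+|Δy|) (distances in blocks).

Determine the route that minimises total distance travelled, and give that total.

There are 60 distinct closed tours to check (reversals are equivalent).
W→V→T→C→G→H→W: 14+8+26+31+8+9 = 96
W→V→T→C→H→G→W: 14+8+26+23+8+17 = 96
W→V→T→G→C→H→W: 14+8+15+31+23+9 = 100
W→V→T→G→H→C→W: 14+8+15+8+23+22 = 90
W→V→T→H→C→G→W: 14+8+13+23+31+17 = 106
W→V→T→H→G→C→W: 14+8+13+8+31+22 = 96
W→V→C→T→G→H→W: 14+28+26+15+8+9 = 100
W→V→C→T→H→G→W: 14+28+26+13+8+17 = 106
W→V→C→G→T→H→W: 14+28+31+15+13+9 = 110
W→V→C→G→H→T→W: 14+28+31+8+13+6 = 100
W→V→C→H→T→G→W: 14+28+23+13+15+17 = 110
W→V→C→H→G→T→W: 14+28+23+8+15+6 = 94
W→V→G→T→C→H→W: 14+7+15+26+23+9 = 94
W→V→G→T→H→C→W: 14+7+15+13+23+22 = 94
… (46 more)
W→T→V→G→H→C→W: 6+8+7+8+23+22 = 74  ← best
The minimum is 74.
One optimal route: W → T → V → G → H → C → W (or its reverse).

Minimum total distance: 74 blocks.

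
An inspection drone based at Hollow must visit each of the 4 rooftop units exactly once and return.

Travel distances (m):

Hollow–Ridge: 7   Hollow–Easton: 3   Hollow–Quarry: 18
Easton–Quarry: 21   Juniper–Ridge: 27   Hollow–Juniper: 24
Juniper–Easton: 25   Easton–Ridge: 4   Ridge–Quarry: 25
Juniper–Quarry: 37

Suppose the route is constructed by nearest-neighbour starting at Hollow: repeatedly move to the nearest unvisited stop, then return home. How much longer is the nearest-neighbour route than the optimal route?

4 m longer than the optimal tour.

From Hollow: Easton=3, Ridge=7, Quarry=18, Juniper=24 → choose Easton (3).
From Easton: Ridge=4, Quarry=21, Juniper=25 → choose Ridge (4).
From Ridge: Quarry=25, Juniper=27 → choose Quarry (25).
From Quarry: Juniper=37 → choose Juniper (37).
NN route Hollow → Easton → Ridge → Quarry → Juniper → Hollow costs 93.
Optimal: Hollow → Easton → Ridge → Juniper → Quarry → Hollow costs 89 (by enumerating all 12 distinct tours).
Excess = 93 − 89 = 4.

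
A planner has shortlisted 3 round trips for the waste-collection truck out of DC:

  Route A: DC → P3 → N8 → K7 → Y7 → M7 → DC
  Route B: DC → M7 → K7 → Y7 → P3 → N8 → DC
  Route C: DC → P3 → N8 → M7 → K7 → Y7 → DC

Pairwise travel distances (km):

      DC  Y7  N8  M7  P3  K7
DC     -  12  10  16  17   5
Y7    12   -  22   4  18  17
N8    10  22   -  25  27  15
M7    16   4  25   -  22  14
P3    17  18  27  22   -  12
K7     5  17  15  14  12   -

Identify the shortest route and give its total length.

96 km — Route A is the shortest.

Route A: 17 + 27 + 15 + 17 + 4 + 16 = 96
Route B: 16 + 14 + 17 + 18 + 27 + 10 = 102
Route C: 17 + 27 + 25 + 14 + 17 + 12 = 112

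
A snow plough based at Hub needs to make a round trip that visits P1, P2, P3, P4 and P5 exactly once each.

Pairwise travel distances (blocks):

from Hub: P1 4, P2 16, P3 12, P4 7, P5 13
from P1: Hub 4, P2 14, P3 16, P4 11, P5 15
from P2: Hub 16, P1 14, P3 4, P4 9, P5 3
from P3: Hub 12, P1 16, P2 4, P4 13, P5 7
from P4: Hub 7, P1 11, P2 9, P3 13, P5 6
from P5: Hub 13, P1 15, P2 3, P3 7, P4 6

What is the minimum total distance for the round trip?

Shortest round trip = 40 blocks.

There are 60 distinct closed tours to check (reversals are equivalent).
Hub - P1 - P2 - P3 - P4 - P5 - Hub: 4+14+4+13+6+13 = 54
Hub - P1 - P2 - P3 - P5 - P4 - Hub: 4+14+4+7+6+7 = 42
Hub - P1 - P2 - P4 - P3 - P5 - Hub: 4+14+9+13+7+13 = 60
Hub - P1 - P2 - P4 - P5 - P3 - Hub: 4+14+9+6+7+12 = 52
Hub - P1 - P2 - P5 - P3 - P4 - Hub: 4+14+3+7+13+7 = 48
Hub - P1 - P2 - P5 - P4 - P3 - Hub: 4+14+3+6+13+12 = 52
Hub - P1 - P3 - P2 - P4 - P5 - Hub: 4+16+4+9+6+13 = 52
Hub - P1 - P3 - P2 - P5 - P4 - Hub: 4+16+4+3+6+7 = 40
Hub - P1 - P3 - P4 - P2 - P5 - Hub: 4+16+13+9+3+13 = 58
Hub - P1 - P3 - P4 - P5 - P2 - Hub: 4+16+13+6+3+16 = 58
Hub - P1 - P3 - P5 - P2 - P4 - Hub: 4+16+7+3+9+7 = 46
Hub - P1 - P3 - P5 - P4 - P2 - Hub: 4+16+7+6+9+16 = 58
Hub - P1 - P4 - P2 - P3 - P5 - Hub: 4+11+9+4+7+13 = 48
Hub - P1 - P4 - P2 - P5 - P3 - Hub: 4+11+9+3+7+12 = 46
… (46 more)
The minimum is 40.
One optimal route: Hub → P1 → P3 → P2 → P5 → P4 → Hub (or its reverse).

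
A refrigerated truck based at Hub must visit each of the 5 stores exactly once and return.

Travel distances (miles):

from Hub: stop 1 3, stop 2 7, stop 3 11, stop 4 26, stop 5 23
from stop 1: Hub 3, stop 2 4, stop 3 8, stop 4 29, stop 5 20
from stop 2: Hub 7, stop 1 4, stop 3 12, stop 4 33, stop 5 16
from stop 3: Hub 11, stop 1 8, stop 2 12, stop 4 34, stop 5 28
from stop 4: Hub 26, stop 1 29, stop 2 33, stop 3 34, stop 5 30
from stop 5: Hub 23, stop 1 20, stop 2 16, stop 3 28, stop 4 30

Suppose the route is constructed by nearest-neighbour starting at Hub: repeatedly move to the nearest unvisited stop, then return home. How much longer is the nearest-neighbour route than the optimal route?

8 miles longer than the optimal tour.

From Hub: stop 1=3, stop 2=7, stop 3=11, stop 5=23, stop 4=26 → choose stop 1 (3).
From stop 1: stop 2=4, stop 3=8, stop 5=20, stop 4=29 → choose stop 2 (4).
From stop 2: stop 3=12, stop 5=16, stop 4=33 → choose stop 3 (12).
From stop 3: stop 5=28, stop 4=34 → choose stop 5 (28).
From stop 5: stop 4=30 → choose stop 4 (30).
NN route Hub → stop 1 → stop 2 → stop 3 → stop 5 → stop 4 → Hub costs 103.
Optimal: Hub → stop 1 → stop 3 → stop 2 → stop 5 → stop 4 → Hub costs 95 (by enumerating all 60 distinct tours).
Excess = 103 − 95 = 8.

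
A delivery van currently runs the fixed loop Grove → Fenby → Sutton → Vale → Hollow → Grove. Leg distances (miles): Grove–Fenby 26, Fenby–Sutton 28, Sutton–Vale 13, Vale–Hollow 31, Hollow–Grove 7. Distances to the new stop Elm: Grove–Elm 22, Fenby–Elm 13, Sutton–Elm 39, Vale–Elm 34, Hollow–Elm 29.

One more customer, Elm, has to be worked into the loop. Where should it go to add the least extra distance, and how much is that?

Insertion cost between consecutive stops i–j is d(i,Elm) + d(Elm,j) − d(i,j):
  between Grove and Fenby: 22 + 13 − 26 = 9
  between Fenby and Sutton: 13 + 39 − 28 = 24
  between Sutton and Vale: 39 + 34 − 13 = 60
  between Vale and Hollow: 34 + 29 − 31 = 32
  between Hollow and Grove: 29 + 22 − 7 = 44
Cheapest insertion is between Grove and Fenby, adding 9.
New total = 105 + 9 = 114.

+9 miles — insert Elm between Grove and Fenby.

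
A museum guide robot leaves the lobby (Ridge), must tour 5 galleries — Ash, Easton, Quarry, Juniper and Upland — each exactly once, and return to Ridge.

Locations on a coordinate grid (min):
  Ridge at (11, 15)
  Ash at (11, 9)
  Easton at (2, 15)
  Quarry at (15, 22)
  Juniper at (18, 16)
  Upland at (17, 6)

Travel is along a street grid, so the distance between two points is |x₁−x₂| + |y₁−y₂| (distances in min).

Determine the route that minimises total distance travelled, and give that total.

With 5 stops there are 5!/2 = 60 distinct round trips (a route and its reverse cost the same).
Ridge-Ash-Easton-Quarry-Juniper-Upland-Ridge: 6+15+20+9+11+15 = 76
Ridge-Ash-Easton-Quarry-Upland-Juniper-Ridge: 6+15+20+18+11+8 = 78
Ridge-Ash-Easton-Juniper-Quarry-Upland-Ridge: 6+15+17+9+18+15 = 80
Ridge-Ash-Easton-Juniper-Upland-Quarry-Ridge: 6+15+17+11+18+11 = 78
Ridge-Ash-Easton-Upland-Quarry-Juniper-Ridge: 6+15+24+18+9+8 = 80
Ridge-Ash-Easton-Upland-Juniper-Quarry-Ridge: 6+15+24+11+9+11 = 76
Ridge-Ash-Quarry-Easton-Juniper-Upland-Ridge: 6+17+20+17+11+15 = 86
Ridge-Ash-Quarry-Easton-Upland-Juniper-Ridge: 6+17+20+24+11+8 = 86
Ridge-Ash-Quarry-Juniper-Easton-Upland-Ridge: 6+17+9+17+24+15 = 88
Ridge-Ash-Quarry-Juniper-Upland-Easton-Ridge: 6+17+9+11+24+9 = 76
Ridge-Ash-Quarry-Upland-Easton-Juniper-Ridge: 6+17+18+24+17+8 = 90
Ridge-Ash-Quarry-Upland-Juniper-Easton-Ridge: 6+17+18+11+17+9 = 78
Ridge-Ash-Juniper-Easton-Quarry-Upland-Ridge: 6+14+17+20+18+15 = 90
Ridge-Ash-Juniper-Easton-Upland-Quarry-Ridge: 6+14+17+24+18+11 = 90
… (46 more)
Ridge-Ash-Upland-Juniper-Quarry-Easton-Ridge: 6+9+11+9+20+9 = 64  ← best
The minimum is 64.
One optimal route: Ridge → Ash → Upland → Juniper → Quarry → Easton → Ridge (or its reverse).

64 min — the shortest possible round trip.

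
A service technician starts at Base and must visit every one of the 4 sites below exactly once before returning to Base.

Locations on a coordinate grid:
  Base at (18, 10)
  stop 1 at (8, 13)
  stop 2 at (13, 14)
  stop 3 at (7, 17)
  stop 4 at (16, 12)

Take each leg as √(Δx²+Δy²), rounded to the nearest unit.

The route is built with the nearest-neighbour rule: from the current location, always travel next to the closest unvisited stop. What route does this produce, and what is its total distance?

At Base the remaining stops are stop 4 3, stop 2 6, stop 1 10, stop 3 13; go to stop 4.
At stop 4 the remaining stops are stop 2 4, stop 1 8, stop 3 10; go to stop 2.
At stop 2 the remaining stops are stop 1 5, stop 3 7; go to stop 1.
At stop 1 the remaining stops are stop 3 4; go to stop 3.
Return stop 3→Base: 13.
Total = 3 + 4 + 5 + 4 + 13 = 29.

Nearest-neighbour total = 29; route Base → stop 4 → stop 2 → stop 1 → stop 3 → Base.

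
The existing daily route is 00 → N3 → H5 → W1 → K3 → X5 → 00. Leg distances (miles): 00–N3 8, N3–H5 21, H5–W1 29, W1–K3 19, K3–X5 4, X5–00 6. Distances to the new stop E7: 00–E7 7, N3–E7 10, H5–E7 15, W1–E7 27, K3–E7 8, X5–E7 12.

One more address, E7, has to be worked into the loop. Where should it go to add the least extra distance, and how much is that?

Minimum extra distance: 4 miles, inserting E7 between N3 and H5.

Insertion cost between consecutive stops i–j is d(i,E7) + d(E7,j) − d(i,j):
  between 00 and N3: 7 + 10 − 8 = 9
  between N3 and H5: 10 + 15 − 21 = 4
  between H5 and W1: 15 + 27 − 29 = 13
  between W1 and K3: 27 + 8 − 19 = 16
  between K3 and X5: 8 + 12 − 4 = 16
  between X5 and 00: 12 + 7 − 6 = 13
Cheapest insertion is between N3 and H5, adding 4.
New total = 87 + 4 = 91.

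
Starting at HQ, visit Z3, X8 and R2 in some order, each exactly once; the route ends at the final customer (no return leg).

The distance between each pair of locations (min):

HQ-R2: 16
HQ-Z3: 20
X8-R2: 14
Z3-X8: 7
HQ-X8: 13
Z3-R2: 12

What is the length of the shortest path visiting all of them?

Minimum one-way distance = 32 min.

There are 3! = 6 possible orderings.
HQ - Z3 - X8 - R2: 20+7+14 = 41
HQ - Z3 - R2 - X8: 20+12+14 = 46
HQ - X8 - Z3 - R2: 13+7+12 = 32
HQ - X8 - R2 - Z3: 13+14+12 = 39
HQ - R2 - Z3 - X8: 16+12+7 = 35
HQ - R2 - X8 - Z3: 16+14+7 = 37
The minimum is 32.
One shortest path: HQ → X8 → Z3 → R2.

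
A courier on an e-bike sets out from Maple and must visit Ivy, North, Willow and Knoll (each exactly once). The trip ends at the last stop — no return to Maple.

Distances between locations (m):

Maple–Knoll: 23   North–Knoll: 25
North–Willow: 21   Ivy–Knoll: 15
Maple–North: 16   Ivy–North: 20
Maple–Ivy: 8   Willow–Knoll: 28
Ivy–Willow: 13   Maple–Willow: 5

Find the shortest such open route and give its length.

58 m — the minimum one-way total.

There are 4! = 24 possible orderings.
Maple→Ivy→North→Willow→Knoll: 8+20+21+28 = 77
Maple→Ivy→North→Knoll→Willow: 8+20+25+28 = 81
Maple→Ivy→Willow→North→Knoll: 8+13+21+25 = 67
Maple→Ivy→Willow→Knoll→North: 8+13+28+25 = 74
Maple→Ivy→Knoll→North→Willow: 8+15+25+21 = 69
Maple→Ivy→Knoll→Willow→North: 8+15+28+21 = 72
Maple→North→Ivy→Willow→Knoll: 16+20+13+28 = 77
Maple→North→Ivy→Knoll→Willow: 16+20+15+28 = 79
Maple→North→Willow→Ivy→Knoll: 16+21+13+15 = 65
Maple→North→Willow→Knoll→Ivy: 16+21+28+15 = 80
Maple→North→Knoll→Ivy→Willow: 16+25+15+13 = 69
Maple→North→Knoll→Willow→Ivy: 16+25+28+13 = 82
Maple→Willow→Ivy→North→Knoll: 5+13+20+25 = 63
Maple→Willow→Ivy→Knoll→North: 5+13+15+25 = 58
… (10 more)
The minimum is 58.
One shortest path: Maple → Willow → Ivy → Knoll → North.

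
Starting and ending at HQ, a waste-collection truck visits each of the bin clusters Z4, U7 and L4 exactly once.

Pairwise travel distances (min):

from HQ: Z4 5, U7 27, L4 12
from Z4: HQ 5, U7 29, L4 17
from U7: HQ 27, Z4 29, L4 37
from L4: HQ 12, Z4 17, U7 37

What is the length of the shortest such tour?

Minimum total distance: 83 min.

With 3 stops there are 3!/2 = 3 distinct round trips (a route and its reverse cost the same).
HQ→Z4→U7→L4→HQ: 5+29+37+12 = 83
HQ→Z4→L4→U7→HQ: 5+17+37+27 = 86
HQ→U7→Z4→L4→HQ: 27+29+17+12 = 85
The minimum is 83.
One optimal route: HQ → Z4 → U7 → L4 → HQ (or its reverse).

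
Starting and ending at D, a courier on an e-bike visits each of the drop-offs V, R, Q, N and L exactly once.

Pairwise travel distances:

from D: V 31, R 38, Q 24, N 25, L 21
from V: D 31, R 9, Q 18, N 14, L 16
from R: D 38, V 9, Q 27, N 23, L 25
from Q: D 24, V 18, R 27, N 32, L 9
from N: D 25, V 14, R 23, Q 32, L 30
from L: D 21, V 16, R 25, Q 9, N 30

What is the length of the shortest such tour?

Minimum total distance: 105.

There are 60 distinct closed tours to check (reversals are equivalent).
D-V-R-Q-N-L-D: 31+9+27+32+30+21 = 150
D-V-R-Q-L-N-D: 31+9+27+9+30+25 = 131
D-V-R-N-Q-L-D: 31+9+23+32+9+21 = 125
D-V-R-N-L-Q-D: 31+9+23+30+9+24 = 126
D-V-R-L-Q-N-D: 31+9+25+9+32+25 = 131
D-V-R-L-N-Q-D: 31+9+25+30+32+24 = 151
D-V-Q-R-N-L-D: 31+18+27+23+30+21 = 150
D-V-Q-R-L-N-D: 31+18+27+25+30+25 = 156
D-V-Q-N-R-L-D: 31+18+32+23+25+21 = 150
D-V-Q-N-L-R-D: 31+18+32+30+25+38 = 174
D-V-Q-L-R-N-D: 31+18+9+25+23+25 = 131
D-V-Q-L-N-R-D: 31+18+9+30+23+38 = 149
D-V-N-R-Q-L-D: 31+14+23+27+9+21 = 125
D-V-N-R-L-Q-D: 31+14+23+25+9+24 = 126
… (46 more)
D-N-V-R-Q-L-D: 25+14+9+27+9+21 = 105  ← best
The minimum is 105.
One optimal route: D → N → V → R → Q → L → D (or its reverse).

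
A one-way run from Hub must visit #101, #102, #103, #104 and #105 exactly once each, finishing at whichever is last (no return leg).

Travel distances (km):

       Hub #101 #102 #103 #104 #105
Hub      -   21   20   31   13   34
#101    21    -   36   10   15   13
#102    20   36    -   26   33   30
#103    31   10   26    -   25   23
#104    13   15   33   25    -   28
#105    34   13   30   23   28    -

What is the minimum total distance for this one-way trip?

There are 5! = 120 possible orderings.
Hub → #101 → #102 → #103 → #104 → #105: 21+36+26+25+28 = 136
Hub → #101 → #102 → #103 → #105 → #104: 21+36+26+23+28 = 134
Hub → #101 → #102 → #104 → #103 → #105: 21+36+33+25+23 = 138
Hub → #101 → #102 → #104 → #105 → #103: 21+36+33+28+23 = 141
Hub → #101 → #102 → #105 → #103 → #104: 21+36+30+23+25 = 135
Hub → #101 → #102 → #105 → #104 → #103: 21+36+30+28+25 = 140
Hub → #101 → #103 → #102 → #104 → #105: 21+10+26+33+28 = 118
Hub → #101 → #103 → #102 → #105 → #104: 21+10+26+30+28 = 115
Hub → #101 → #103 → #104 → #102 → #105: 21+10+25+33+30 = 119
Hub → #101 → #103 → #104 → #105 → #102: 21+10+25+28+30 = 114
Hub → #101 → #103 → #105 → #102 → #104: 21+10+23+30+33 = 117
Hub → #101 → #103 → #105 → #104 → #102: 21+10+23+28+33 = 115
Hub → #101 → #104 → #102 → #103 → #105: 21+15+33+26+23 = 118
Hub → #101 → #104 → #102 → #105 → #103: 21+15+33+30+23 = 122
… (106 more)
Hub → #104 → #101 → #105 → #103 → #102: 13+15+13+23+26 = 90  ← best
The minimum is 90.
One shortest path: Hub → #104 → #101 → #105 → #103 → #102.

90 km — the minimum one-way total.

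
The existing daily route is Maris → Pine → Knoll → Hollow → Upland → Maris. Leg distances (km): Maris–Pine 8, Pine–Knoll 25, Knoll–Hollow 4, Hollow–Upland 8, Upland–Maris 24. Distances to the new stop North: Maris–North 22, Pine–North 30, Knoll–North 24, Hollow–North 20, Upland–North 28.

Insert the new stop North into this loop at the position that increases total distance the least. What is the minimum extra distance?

Insertion cost between consecutive stops i–j is d(i,North) + d(North,j) − d(i,j):
  between Maris and Pine: 22 + 30 − 8 = 44
  between Pine and Knoll: 30 + 24 − 25 = 29
  between Knoll and Hollow: 24 + 20 − 4 = 40
  between Hollow and Upland: 20 + 28 − 8 = 40
  between Upland and Maris: 28 + 22 − 24 = 26
Cheapest insertion is between Upland and Maris, adding 26.
New total = 69 + 26 = 95.

Adding 26 km by placing North on the Upland–Maris leg.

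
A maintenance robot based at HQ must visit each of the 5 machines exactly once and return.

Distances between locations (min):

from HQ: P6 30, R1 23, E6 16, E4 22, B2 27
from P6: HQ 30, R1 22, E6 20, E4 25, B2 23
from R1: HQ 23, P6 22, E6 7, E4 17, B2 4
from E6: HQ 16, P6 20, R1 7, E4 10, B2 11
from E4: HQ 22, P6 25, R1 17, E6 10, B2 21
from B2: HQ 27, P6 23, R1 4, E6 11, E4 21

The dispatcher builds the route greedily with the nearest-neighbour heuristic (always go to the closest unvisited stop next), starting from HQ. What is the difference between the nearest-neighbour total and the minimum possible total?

HQ: E6=16, E4=22, R1=23, B2=27, P6=30 ⇒ E6
E6: R1=7, E4=10, B2=11, P6=20 ⇒ R1
R1: B2=4, E4=17, P6=22 ⇒ B2
B2: E4=21, P6=23 ⇒ E4
E4: P6=25 ⇒ P6
NN route HQ → E6 → R1 → B2 → E4 → P6 → HQ costs 103.
Optimal: HQ → P6 → B2 → R1 → E6 → E4 → HQ costs 96 (by enumerating all 60 distinct tours).
Excess = 103 − 96 = 7.

7 min longer than the optimal tour.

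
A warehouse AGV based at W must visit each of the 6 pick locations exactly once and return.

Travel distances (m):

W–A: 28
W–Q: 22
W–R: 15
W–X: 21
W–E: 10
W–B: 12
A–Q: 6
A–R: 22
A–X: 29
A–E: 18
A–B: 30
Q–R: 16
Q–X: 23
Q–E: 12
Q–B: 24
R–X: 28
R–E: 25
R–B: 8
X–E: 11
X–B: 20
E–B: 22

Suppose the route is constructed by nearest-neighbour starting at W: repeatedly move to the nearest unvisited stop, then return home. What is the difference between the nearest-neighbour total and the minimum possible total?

From W: E=10, B=12, R=15, X=21, Q=22, A=28 → choose E (10).
From E: X=11, Q=12, A=18, B=22, R=25 → choose X (11).
From X: B=20, Q=23, R=28, A=29 → choose B (20).
From B: R=8, Q=24, A=30 → choose R (8).
From R: Q=16, A=22 → choose Q (16).
From Q: A=6 → choose A (6).
NN route W → E → X → B → R → Q → A → W costs 99.
Optimal: W → X → E → A → Q → R → B → W costs 92 (by enumerating all 360 distinct tours).
Excess = 99 − 92 = 7.

The nearest-neighbour route is 7 m longer than optimal.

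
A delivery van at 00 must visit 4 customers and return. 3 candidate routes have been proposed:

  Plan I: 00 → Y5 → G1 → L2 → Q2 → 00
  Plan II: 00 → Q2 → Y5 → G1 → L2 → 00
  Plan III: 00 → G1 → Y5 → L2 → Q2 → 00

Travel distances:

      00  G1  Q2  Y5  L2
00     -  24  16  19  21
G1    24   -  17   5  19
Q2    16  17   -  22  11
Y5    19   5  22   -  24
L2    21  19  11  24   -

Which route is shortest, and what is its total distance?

Plan I: 19 + 5 + 19 + 11 + 16 = 70
Plan II: 16 + 22 + 5 + 19 + 21 = 83
Plan III: 24 + 5 + 24 + 11 + 16 = 80

70 — Plan I is the shortest.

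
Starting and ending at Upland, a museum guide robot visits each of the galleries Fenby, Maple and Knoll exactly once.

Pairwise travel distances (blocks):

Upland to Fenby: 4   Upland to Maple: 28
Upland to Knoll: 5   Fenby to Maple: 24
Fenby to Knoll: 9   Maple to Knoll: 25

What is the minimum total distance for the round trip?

There are 3 distinct closed tours to check (reversals are equivalent).
Upland-Fenby-Maple-Knoll-Upland: 4+24+25+5 = 58
Upland-Fenby-Knoll-Maple-Upland: 4+9+25+28 = 66
Upland-Maple-Fenby-Knoll-Upland: 28+24+9+5 = 66
The minimum is 58.
One optimal route: Upland → Fenby → Maple → Knoll → Upland (or its reverse).

58 blocks — the shortest possible round trip.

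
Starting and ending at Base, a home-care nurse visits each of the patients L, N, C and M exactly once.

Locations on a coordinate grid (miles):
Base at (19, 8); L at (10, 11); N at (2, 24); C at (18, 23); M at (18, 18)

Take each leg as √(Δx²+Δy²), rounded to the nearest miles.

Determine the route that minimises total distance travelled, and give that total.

There are 12 distinct closed tours to check (reversals are equivalent).
Base-L-N-C-M-Base: 9+15+16+5+10 = 55
Base-L-N-M-C-Base: 9+15+17+5+15 = 61
Base-L-C-N-M-Base: 9+14+16+17+10 = 66
Base-L-C-M-N-Base: 9+14+5+17+23 = 68
Base-L-M-N-C-Base: 9+11+17+16+15 = 68
Base-L-M-C-N-Base: 9+11+5+16+23 = 64
Base-N-L-C-M-Base: 23+15+14+5+10 = 67
Base-N-L-M-C-Base: 23+15+11+5+15 = 69
Base-N-C-L-M-Base: 23+16+14+11+10 = 74
Base-N-M-L-C-Base: 23+17+11+14+15 = 80
Base-C-L-N-M-Base: 15+14+15+17+10 = 71
Base-C-N-L-M-Base: 15+16+15+11+10 = 67
The minimum is 55.
One optimal route: Base → L → N → C → M → Base (or its reverse).

Shortest round trip = 55 miles.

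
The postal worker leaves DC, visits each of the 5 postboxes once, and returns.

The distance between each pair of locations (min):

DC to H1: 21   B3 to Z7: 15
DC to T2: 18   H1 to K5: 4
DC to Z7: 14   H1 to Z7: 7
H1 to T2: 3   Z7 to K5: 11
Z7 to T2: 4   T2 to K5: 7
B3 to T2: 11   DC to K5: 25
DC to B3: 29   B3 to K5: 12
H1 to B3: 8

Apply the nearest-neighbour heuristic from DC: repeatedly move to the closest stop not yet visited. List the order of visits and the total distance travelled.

DC → [Z7:14 / T2:18 / H1:21 / K5:25 / B3:29] → Z7 (14)
Z7 → [T2:4 / H1:7 / K5:11 / B3:15] → T2 (4)
T2 → [H1:3 / K5:7 / B3:11] → H1 (3)
H1 → [K5:4 / B3:8] → K5 (4)
K5 → [B3:12] → B3 (12)
Return B3→DC: 29.
Total = 14 + 4 + 3 + 4 + 12 + 29 = 66.

Total distance 66 min via the nearest-neighbour route DC → Z7 → T2 → H1 → K5 → B3 → DC.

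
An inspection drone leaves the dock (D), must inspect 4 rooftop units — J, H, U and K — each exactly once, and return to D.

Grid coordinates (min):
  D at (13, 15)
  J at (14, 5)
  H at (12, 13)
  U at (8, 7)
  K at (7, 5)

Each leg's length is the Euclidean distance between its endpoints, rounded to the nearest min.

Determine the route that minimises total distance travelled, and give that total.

With 4 stops there are 4!/2 = 12 distinct round trips (a route and its reverse cost the same).
D - J - H - U - K - D: 10+8+7+2+12 = 39
D - J - H - K - U - D: 10+8+9+2+9 = 38
D - J - U - H - K - D: 10+6+7+9+12 = 44
D - J - U - K - H - D: 10+6+2+9+2 = 29
D - J - K - H - U - D: 10+7+9+7+9 = 42
D - J - K - U - H - D: 10+7+2+7+2 = 28
D - H - J - U - K - D: 2+8+6+2+12 = 30
D - H - J - K - U - D: 2+8+7+2+9 = 28
D - H - U - J - K - D: 2+7+6+7+12 = 34
D - H - K - J - U - D: 2+9+7+6+9 = 33
D - U - J - H - K - D: 9+6+8+9+12 = 44
D - U - H - J - K - D: 9+7+8+7+12 = 43
The minimum is 28.
One optimal route: D → J → K → U → H → D (or its reverse).

28 min — the shortest possible round trip.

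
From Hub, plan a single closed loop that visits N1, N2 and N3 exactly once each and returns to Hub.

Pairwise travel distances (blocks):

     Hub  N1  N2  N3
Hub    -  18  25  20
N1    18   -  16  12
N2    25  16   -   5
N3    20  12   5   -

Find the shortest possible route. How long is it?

Minimum total distance: 59 blocks.

With 3 stops there are 3!/2 = 3 distinct round trips (a route and its reverse cost the same).
Hub → N1 → N2 → N3 → Hub: 18+16+5+20 = 59
Hub → N1 → N3 → N2 → Hub: 18+12+5+25 = 60
Hub → N2 → N1 → N3 → Hub: 25+16+12+20 = 73
The minimum is 59.
One optimal route: Hub → N1 → N2 → N3 → Hub (or its reverse).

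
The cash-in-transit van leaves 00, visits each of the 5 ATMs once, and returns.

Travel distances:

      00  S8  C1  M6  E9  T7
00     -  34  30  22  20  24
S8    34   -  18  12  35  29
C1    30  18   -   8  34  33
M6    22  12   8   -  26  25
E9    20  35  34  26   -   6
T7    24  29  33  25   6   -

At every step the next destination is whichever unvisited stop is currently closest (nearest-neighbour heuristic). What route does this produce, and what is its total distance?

Nearest-neighbour total = 111; route 00 → E9 → T7 → M6 → C1 → S8 → 00.

At 00 the remaining stops are E9 20, M6 22, T7 24, C1 30, S8 34; go to E9.
At E9 the remaining stops are T7 6, M6 26, C1 34, S8 35; go to T7.
At T7 the remaining stops are M6 25, S8 29, C1 33; go to M6.
At M6 the remaining stops are C1 8, S8 12; go to C1.
At C1 the remaining stops are S8 18; go to S8.
Return S8→00: 34.
Total = 20 + 6 + 25 + 8 + 18 + 34 = 111.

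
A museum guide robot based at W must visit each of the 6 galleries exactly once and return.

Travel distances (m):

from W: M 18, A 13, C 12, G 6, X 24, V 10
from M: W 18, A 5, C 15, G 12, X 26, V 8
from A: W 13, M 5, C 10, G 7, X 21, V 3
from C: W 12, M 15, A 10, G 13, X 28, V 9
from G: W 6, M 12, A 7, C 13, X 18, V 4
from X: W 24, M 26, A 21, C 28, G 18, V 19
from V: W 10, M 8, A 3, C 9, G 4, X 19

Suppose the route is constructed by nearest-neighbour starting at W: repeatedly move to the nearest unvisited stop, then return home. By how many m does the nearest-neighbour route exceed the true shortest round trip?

7 m longer than the optimal tour.

W: G=6, V=10, C=12, A=13, M=18, X=24 ⇒ G
G: V=4, A=7, M=12, C=13, X=18 ⇒ V
V: A=3, M=8, C=9, X=19 ⇒ A
A: M=5, C=10, X=21 ⇒ M
M: C=15, X=26 ⇒ C
C: X=28 ⇒ X
NN route W → G → V → A → M → C → X → W costs 85.
Optimal: W → C → M → A → V → X → G → W costs 78 (by enumerating all 360 distinct tours).
Excess = 85 − 78 = 7.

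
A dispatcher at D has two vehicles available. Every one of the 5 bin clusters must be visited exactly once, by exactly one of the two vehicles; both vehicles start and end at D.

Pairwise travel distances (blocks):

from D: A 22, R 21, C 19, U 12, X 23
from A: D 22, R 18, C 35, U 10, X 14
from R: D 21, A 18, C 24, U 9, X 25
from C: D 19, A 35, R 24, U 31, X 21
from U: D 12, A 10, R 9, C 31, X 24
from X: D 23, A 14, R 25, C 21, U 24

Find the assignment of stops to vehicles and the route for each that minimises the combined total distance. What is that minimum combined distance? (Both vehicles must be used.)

Try each way of splitting the stops between the two vehicles (each non-empty) and, for each split, find the best tour for each vehicle:
  {A} + {R, C, U, X}: 44 + 86 = 130
  {R} + {A, C, U, X}: 42 + 76 = 118
  {A, R} + {C, U, X}: 61 + 76 = 137
  {C} + {A, R, U, X}: 38 + 76 = 114
  {A, C} + {R, U, X}: 76 + 69 = 145
  {R, C} + {A, U, X}: 64 + 59 = 123
  … (15 splits in total)
Best: vehicle 1 D → C → D = 38; vehicle 2 D → U → R → A → X → D = 76; combined 114.

Minimum combined distance: 114 blocks.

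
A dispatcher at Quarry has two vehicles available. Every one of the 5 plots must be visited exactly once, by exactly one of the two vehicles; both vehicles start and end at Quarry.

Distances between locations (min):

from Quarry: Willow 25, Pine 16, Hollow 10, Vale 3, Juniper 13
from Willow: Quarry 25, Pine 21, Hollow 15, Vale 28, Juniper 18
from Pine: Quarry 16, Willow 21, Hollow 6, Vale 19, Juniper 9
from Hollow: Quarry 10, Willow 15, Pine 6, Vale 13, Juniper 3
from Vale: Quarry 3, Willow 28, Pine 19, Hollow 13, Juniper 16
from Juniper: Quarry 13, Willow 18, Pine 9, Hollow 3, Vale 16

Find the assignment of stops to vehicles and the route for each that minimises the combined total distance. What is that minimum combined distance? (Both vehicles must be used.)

Try each way of splitting the stops between the two vehicles (each non-empty) and, for each split, find the best tour for each vehicle:
  {Willow} + {Pine, Hollow, Vale, Juniper}: 50 + 44 = 94
  {Pine} + {Willow, Hollow, Vale, Juniper}: 32 + 62 = 94
  {Willow, Pine} + {Hollow, Vale, Juniper}: 62 + 32 = 94
  {Hollow} + {Willow, Pine, Vale, Juniper}: 20 + 74 = 94
  {Willow, Hollow} + {Pine, Vale, Juniper}: 50 + 44 = 94
  {Pine, Hollow} + {Willow, Vale, Juniper}: 32 + 62 = 94
  … (15 splits in total)
  {Vale} + {Willow, Pine, Hollow, Juniper}: 6 + 68 = 74  ← best
Best: vehicle 1 Quarry → Vale → Quarry = 6; vehicle 2 Quarry → Willow → Pine → Hollow → Juniper → Quarry = 68; combined 74.

74 min — the smallest possible combined total.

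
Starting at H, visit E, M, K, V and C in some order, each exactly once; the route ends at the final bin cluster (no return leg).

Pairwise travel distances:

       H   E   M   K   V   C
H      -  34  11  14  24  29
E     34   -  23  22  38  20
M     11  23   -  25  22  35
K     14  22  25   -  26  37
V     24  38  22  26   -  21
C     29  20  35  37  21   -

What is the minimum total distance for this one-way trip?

There are 5! = 120 possible orderings.
H - E - M - K - V - C: 34+23+25+26+21 = 129
H - E - M - K - C - V: 34+23+25+37+21 = 140
H - E - M - V - K - C: 34+23+22+26+37 = 142
H - E - M - V - C - K: 34+23+22+21+37 = 137
H - E - M - C - K - V: 34+23+35+37+26 = 155
H - E - M - C - V - K: 34+23+35+21+26 = 139
H - E - K - M - V - C: 34+22+25+22+21 = 124
H - E - K - M - C - V: 34+22+25+35+21 = 137
H - E - K - V - M - C: 34+22+26+22+35 = 139
H - E - K - V - C - M: 34+22+26+21+35 = 138
H - E - K - C - M - V: 34+22+37+35+22 = 150
H - E - K - C - V - M: 34+22+37+21+22 = 136
H - E - V - M - K - C: 34+38+22+25+37 = 156
H - E - V - M - C - K: 34+38+22+35+37 = 166
… (106 more)
H - M - V - C - E - K: 11+22+21+20+22 = 96  ← best
The minimum is 96.
One shortest path: H → M → V → C → E → K.

Shortest open route: 96.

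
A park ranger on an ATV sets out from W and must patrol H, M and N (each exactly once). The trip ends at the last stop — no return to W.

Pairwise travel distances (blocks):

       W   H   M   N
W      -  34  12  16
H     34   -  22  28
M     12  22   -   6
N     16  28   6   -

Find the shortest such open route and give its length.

Shortest open route: 44 blocks.

There are 3! = 6 possible orderings.
W - H - M - N: 34+22+6 = 62
W - H - N - M: 34+28+6 = 68
W - M - H - N: 12+22+28 = 62
W - M - N - H: 12+6+28 = 46
W - N - H - M: 16+28+22 = 66
W - N - M - H: 16+6+22 = 44
The minimum is 44.
One shortest path: W → N → M → H.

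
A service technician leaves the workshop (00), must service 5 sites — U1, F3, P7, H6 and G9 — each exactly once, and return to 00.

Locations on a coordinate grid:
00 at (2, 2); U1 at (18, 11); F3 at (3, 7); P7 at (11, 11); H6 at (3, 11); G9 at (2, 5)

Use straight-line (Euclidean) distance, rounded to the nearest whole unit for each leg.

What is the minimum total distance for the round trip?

With 5 stops there are 5!/2 = 60 distinct round trips (a route and its reverse cost the same).
00 - U1 - F3 - P7 - H6 - G9 - 00: 18+16+9+8+6+3 = 60
00 - U1 - F3 - P7 - G9 - H6 - 00: 18+16+9+11+6+9 = 69
00 - U1 - F3 - H6 - P7 - G9 - 00: 18+16+4+8+11+3 = 60
00 - U1 - F3 - H6 - G9 - P7 - 00: 18+16+4+6+11+13 = 68
00 - U1 - F3 - G9 - P7 - H6 - 00: 18+16+2+11+8+9 = 64
00 - U1 - F3 - G9 - H6 - P7 - 00: 18+16+2+6+8+13 = 63
00 - U1 - P7 - F3 - H6 - G9 - 00: 18+7+9+4+6+3 = 47
00 - U1 - P7 - F3 - G9 - H6 - 00: 18+7+9+2+6+9 = 51
00 - U1 - P7 - H6 - F3 - G9 - 00: 18+7+8+4+2+3 = 42
00 - U1 - P7 - H6 - G9 - F3 - 00: 18+7+8+6+2+5 = 46
00 - U1 - P7 - G9 - F3 - H6 - 00: 18+7+11+2+4+9 = 51
00 - U1 - P7 - G9 - H6 - F3 - 00: 18+7+11+6+4+5 = 51
00 - U1 - H6 - F3 - P7 - G9 - 00: 18+15+4+9+11+3 = 60
00 - U1 - H6 - F3 - G9 - P7 - 00: 18+15+4+2+11+13 = 63
… (46 more)
The minimum is 42.
One optimal route: 00 → U1 → P7 → H6 → F3 → G9 → 00 (or its reverse).

Minimum total distance: 42.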